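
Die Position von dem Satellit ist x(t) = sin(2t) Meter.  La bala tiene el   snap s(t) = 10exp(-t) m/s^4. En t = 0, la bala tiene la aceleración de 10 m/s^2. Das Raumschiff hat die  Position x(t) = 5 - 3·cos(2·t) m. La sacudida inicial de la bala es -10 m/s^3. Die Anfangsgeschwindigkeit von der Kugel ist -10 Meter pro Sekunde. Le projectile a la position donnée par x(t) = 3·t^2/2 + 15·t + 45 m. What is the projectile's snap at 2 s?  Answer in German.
Ausgehend von der Position x(t) = 3·t^2/2 + 15·t + 45, nehmen wir 4 Ableitungen. Durch Ableiten von der Position erhalten wir die Geschwindigkeit: v(t) = 3·t + 15. Durch Ableiten von der Geschwindigkeit erhalten wir die Beschleunigung: a(t) = 3. Durch Ableiten von der Beschleunigung erhalten wir den Ruck: j(t) = 0. Mit d/dt von j(t) finden wir s(t) = 0. Aus der Gleichung für den Snap s(t) = 0, setzen wir t = 2 ein und erhalten s = 0.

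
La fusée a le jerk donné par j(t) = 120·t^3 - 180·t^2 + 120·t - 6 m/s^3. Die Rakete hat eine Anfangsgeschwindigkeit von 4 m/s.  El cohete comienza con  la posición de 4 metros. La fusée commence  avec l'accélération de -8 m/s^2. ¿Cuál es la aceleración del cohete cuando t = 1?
Para resolver esto, necesitamos tomar 1 antiderivada de nuestra ecuación de la sacudida j(t) = 120·t^3 - 180·t^2 + 120·t - 6. Integrando la sacudida y usando la condición inicial a(0) = -8, obtenemos a(t) = 30·t^4 - 60·t^3 + 60·t^2 - 6·t - 8. Tenemos la aceleración a(t) = 30·t^4 - 60·t^3 + 60·t^2 - 6·t - 8. Sustituyendo t = 1: a(1) = 16.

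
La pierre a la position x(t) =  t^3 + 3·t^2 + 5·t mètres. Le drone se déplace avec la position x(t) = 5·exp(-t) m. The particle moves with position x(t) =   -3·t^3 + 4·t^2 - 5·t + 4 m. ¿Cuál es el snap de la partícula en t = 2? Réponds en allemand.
Ausgehend von der Position x(t) = -3·t^3 + 4·t^2 - 5·t + 4, nehmen wir 4 Ableitungen. Mit d/dt von x(t) finden wir v(t) = -9·t^2 + 8·t - 5. Mit d/dt von v(t) finden wir a(t) = 8 - 18·t. Die Ableitung von der Beschleunigung ergibt den Ruck: j(t) = -18. Durch Ableiten von dem Ruck erhalten wir den Snap: s(t) = 0. Wir haben den Snap s(t) = 0. Durch Einsetzen von t = 2: s(2) = 0.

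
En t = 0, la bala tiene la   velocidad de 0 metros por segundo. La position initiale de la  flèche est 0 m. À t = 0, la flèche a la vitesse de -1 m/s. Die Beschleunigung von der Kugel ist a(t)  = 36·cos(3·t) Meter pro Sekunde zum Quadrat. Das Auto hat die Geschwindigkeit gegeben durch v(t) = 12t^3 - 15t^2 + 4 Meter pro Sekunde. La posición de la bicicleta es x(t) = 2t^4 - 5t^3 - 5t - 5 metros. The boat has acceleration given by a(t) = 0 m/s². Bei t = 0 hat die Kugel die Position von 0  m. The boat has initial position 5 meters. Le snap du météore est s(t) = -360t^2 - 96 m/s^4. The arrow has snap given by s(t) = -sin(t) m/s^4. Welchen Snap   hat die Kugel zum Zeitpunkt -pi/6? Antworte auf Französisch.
En partant de l'accélération a(t) = 36·cos(3·t), nous prenons 2 dérivées. En prenant d/dt de a(t), nous trouvons j(t) = -108·sin(3·t). La dérivée du jerk donne le snap: s(t) = -324·cos(3·t). Nous avons le snap s(t) = -324·cos(3·t). En substituant t = -pi/6: s(-pi/6) = 0.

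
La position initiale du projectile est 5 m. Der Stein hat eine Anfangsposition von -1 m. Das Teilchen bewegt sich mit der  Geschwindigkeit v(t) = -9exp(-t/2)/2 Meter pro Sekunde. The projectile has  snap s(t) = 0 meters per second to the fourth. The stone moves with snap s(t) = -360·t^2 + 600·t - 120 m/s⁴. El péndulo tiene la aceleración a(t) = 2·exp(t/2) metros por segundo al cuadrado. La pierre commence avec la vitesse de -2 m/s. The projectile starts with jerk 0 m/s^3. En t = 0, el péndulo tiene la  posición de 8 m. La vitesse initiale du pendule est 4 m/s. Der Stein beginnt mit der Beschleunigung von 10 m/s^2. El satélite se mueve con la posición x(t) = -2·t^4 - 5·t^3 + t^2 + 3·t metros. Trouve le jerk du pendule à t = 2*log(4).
En partant de l'accélération a(t) = 2·exp(t/2), nous prenons 1 dérivée. La dérivée de l'accélération donne le jerk: j(t) = exp(t/2). De l'équation du jerk j(t) = exp(t/2), nous substituons t = 2*log(4) pour obtenir j = 4.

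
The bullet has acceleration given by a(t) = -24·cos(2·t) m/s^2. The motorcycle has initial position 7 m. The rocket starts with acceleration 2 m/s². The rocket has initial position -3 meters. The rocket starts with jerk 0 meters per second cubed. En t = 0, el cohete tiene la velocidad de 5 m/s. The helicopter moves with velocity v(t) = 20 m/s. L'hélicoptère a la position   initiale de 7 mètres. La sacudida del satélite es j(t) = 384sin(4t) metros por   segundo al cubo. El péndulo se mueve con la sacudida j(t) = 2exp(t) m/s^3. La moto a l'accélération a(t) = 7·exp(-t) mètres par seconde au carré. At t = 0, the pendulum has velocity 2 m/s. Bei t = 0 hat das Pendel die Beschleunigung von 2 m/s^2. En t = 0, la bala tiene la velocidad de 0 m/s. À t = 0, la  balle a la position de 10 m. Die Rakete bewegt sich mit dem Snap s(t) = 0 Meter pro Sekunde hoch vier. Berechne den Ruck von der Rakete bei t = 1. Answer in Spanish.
Debemos encontrar la antiderivada de nuestra ecuación del snap s(t) = 0 1 vez. La integral del snap es la sacudida. Usando j(0) = 0, obtenemos j(t) = 0. Usando j(t) = 0 y sustituyendo t = 1, encontramos j = 0.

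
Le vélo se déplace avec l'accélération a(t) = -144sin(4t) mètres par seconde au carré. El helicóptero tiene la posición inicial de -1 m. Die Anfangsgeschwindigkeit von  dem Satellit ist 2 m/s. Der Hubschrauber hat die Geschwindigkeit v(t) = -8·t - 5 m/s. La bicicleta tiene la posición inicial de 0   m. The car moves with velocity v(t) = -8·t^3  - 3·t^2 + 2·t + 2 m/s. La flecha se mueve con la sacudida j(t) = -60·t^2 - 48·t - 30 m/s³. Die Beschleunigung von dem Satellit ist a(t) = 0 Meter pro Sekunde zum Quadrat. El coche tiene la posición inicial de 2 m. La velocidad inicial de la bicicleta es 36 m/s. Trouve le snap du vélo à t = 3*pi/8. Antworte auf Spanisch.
Debemos derivar nuestra ecuación de la aceleración a(t) = -144·sin(4·t) 2 veces. La derivada de la aceleración da la sacudida: j(t) = -576·cos(4·t). Tomando d/dt de j(t), encontramos s(t) = 2304·sin(4·t). De la ecuación del snap s(t) = 2304·sin(4·t), sustituimos t = 3*pi/8 para obtener s = -2304.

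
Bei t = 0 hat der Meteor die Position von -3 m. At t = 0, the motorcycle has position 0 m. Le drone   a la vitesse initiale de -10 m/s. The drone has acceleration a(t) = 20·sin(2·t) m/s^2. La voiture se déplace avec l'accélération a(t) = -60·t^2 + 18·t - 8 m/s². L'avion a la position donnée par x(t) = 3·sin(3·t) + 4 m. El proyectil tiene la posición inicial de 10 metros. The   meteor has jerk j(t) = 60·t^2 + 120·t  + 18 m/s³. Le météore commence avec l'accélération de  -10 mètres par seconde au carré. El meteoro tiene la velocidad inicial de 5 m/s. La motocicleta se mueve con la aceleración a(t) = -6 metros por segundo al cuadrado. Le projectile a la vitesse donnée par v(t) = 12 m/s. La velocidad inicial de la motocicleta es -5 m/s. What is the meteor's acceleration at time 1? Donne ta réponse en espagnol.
Para resolver esto, necesitamos tomar 1 integral de nuestra ecuación de la sacudida j(t) = 60·t^2 + 120·t + 18. La antiderivada de la sacudida es la aceleración. Usando a(0) = -10, obtenemos a(t) = 20·t^3 + 60·t^2 + 18·t - 10. Usando a(t) = 20·t^3 + 60·t^2 + 18·t - 10 y sustituyendo t = 1, encontramos a = 88.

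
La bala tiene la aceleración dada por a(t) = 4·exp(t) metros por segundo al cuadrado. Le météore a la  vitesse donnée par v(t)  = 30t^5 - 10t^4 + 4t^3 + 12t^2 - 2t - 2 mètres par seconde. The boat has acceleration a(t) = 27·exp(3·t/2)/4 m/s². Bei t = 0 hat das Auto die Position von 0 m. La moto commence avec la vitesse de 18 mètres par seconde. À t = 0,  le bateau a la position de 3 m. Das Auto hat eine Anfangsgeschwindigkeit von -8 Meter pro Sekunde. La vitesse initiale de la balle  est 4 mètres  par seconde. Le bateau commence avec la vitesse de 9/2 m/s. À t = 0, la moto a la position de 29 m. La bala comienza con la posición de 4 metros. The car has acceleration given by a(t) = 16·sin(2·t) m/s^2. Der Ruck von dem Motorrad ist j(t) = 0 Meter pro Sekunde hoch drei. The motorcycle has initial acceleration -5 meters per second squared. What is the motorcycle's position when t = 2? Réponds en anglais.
We must find the antiderivative of our jerk equation j(t) = 0 3 times. The integral of jerk is acceleration. Using a(0) = -5, we get a(t) = -5. Integrating acceleration and using the initial condition v(0) = 18, we get v(t) = 18 - 5·t. Integrating velocity and using the initial condition x(0) = 29, we get x(t) = -5·t^2/2 + 18·t + 29. We have position x(t) = -5·t^2/2 + 18·t + 29. Substituting t = 2: x(2) = 55.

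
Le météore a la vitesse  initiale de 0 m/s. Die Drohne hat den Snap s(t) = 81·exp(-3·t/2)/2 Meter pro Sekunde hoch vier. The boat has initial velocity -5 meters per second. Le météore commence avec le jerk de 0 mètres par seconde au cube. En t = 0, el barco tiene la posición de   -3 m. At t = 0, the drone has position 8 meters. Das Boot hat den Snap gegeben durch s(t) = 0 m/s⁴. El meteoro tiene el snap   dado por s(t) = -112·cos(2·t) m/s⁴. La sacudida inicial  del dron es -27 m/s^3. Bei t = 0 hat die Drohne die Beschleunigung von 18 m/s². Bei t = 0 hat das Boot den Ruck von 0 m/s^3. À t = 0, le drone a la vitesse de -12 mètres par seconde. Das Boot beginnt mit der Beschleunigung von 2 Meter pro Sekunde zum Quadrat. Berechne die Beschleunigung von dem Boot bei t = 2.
Ausgehend von dem Snap s(t) = 0, nehmen wir 2 Integrale. Das Integral von dem Snap, mit j(0) = 0, ergibt den Ruck: j(t) = 0. Durch Integration von dem Ruck und Verwendung der Anfangsbedingung a(0) = 2, erhalten wir a(t) = 2. Aus der Gleichung für die Beschleunigung a(t) = 2, setzen wir t = 2 ein und erhalten a = 2.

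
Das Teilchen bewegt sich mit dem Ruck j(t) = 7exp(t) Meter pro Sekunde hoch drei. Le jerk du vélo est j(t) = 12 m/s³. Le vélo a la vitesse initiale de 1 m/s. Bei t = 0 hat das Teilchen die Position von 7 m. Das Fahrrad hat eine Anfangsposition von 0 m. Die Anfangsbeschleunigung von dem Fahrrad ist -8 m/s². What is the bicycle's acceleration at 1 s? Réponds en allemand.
Um dies zu lösen, müssen wir 1 Stammfunktion unserer Gleichung für den Ruck j(t) = 12 finden. Durch Integration von dem Ruck und Verwendung der Anfangsbedingung a(0) = -8, erhalten wir a(t) = 12·t - 8. Mit a(t) = 12·t - 8 und Einsetzen von t = 1, finden wir a = 4.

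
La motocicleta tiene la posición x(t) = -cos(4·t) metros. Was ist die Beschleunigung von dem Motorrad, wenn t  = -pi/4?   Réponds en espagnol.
Debemos derivar nuestra ecuación de la posición x(t) = -cos(4·t) 2 veces. La derivada de la posición da la velocidad: v(t) = 4·sin(4·t). Tomando d/dt de v(t), encontramos a(t) = 16·cos(4·t). Tenemos la aceleración a(t) = 16·cos(4·t). Sustituyendo t = -pi/4: a(-pi/4) = -16.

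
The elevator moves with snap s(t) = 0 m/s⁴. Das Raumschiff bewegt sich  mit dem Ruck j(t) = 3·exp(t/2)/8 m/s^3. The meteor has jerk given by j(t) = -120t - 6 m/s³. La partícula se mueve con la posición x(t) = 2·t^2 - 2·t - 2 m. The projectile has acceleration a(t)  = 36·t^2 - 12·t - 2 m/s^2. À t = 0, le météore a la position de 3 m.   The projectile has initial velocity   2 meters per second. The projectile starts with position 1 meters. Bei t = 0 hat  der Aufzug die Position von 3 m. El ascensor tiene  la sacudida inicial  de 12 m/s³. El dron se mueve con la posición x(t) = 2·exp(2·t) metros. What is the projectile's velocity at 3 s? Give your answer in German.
Wir müssen unsere Gleichung für die Beschleunigung a(t) = 36·t^2 - 12·t - 2 1-mal integrieren. Das Integral von der Beschleunigung, mit v(0) = 2, ergibt die Geschwindigkeit: v(t) = 12·t^3 - 6·t^2 - 2·t + 2. Aus der Gleichung für die Geschwindigkeit v(t) = 12·t^3 - 6·t^2 - 2·t + 2, setzen wir t = 3 ein und erhalten v = 266.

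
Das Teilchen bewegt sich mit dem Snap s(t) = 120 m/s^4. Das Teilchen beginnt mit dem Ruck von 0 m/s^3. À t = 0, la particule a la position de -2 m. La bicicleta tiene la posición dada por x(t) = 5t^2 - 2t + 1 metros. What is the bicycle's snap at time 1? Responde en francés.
En partant de la position x(t) = 5·t^2 - 2·t + 1, nous prenons 4 dérivées. La dérivée de la position donne la vitesse: v(t) = 10·t - 2. La dérivée de la vitesse donne l'accélération: a(t) = 10. En dérivant l'accélération, nous obtenons le jerk: j(t) = 0. La dérivée du jerk donne le snap: s(t) = 0. De l'équation du snap s(t) = 0, nous substituons t = 1 pour obtenir s = 0.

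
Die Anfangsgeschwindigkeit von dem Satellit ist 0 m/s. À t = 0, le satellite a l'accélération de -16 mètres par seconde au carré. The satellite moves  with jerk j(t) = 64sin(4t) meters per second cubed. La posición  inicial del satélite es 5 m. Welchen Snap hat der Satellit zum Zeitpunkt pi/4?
Wir müssen unsere Gleichung für den Ruck j(t) = 64·sin(4·t) 1-mal ableiten. Die Ableitung von dem Ruck ergibt den Snap: s(t) = 256·cos(4·t). Mit s(t) = 256·cos(4·t) und Einsetzen von t = pi/4, finden wir s = -256.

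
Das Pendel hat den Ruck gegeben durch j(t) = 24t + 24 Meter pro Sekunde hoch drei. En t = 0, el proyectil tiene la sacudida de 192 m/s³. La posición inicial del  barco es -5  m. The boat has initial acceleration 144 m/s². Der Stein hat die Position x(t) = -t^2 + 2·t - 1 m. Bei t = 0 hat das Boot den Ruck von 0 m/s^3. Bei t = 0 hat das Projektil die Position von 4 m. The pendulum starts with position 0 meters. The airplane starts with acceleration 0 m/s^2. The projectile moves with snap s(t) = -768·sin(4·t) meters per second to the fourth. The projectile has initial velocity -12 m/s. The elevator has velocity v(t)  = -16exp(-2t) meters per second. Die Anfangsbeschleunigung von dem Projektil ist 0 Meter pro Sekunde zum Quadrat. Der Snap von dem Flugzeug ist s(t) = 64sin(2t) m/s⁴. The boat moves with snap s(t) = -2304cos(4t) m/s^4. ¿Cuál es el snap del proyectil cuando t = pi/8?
Tenemos el snap s(t) = -768·sin(4·t). Sustituyendo t = pi/8: s(pi/8) = -768.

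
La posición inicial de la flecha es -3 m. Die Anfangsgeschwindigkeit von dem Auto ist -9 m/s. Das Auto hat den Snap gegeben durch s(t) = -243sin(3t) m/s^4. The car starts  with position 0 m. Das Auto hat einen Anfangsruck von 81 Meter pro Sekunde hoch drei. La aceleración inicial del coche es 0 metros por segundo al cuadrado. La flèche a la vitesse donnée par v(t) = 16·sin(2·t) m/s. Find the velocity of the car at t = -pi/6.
We need to integrate our snap equation s(t) = -243·sin(3·t) 3 times. The antiderivative of snap, with j(0) = 81, gives jerk: j(t) = 81·cos(3·t). Integrating jerk and using the initial condition a(0) = 0, we get a(t) = 27·sin(3·t). The antiderivative of acceleration, with v(0) = -9, gives velocity: v(t) = -9·cos(3·t). From the given velocity equation v(t) = -9·cos(3·t), we substitute t = -pi/6 to get v = 0.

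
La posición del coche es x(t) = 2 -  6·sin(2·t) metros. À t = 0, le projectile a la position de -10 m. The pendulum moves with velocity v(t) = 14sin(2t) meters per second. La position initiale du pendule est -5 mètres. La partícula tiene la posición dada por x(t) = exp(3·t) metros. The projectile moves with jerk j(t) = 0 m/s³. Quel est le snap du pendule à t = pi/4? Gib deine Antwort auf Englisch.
To solve this, we need to take 3 derivatives of our velocity equation v(t) = 14·sin(2·t). Differentiating velocity, we get acceleration: a(t) = 28·cos(2·t). Taking d/dt of a(t), we find j(t) = -56·sin(2·t). Differentiating jerk, we get snap: s(t) = -112·cos(2·t). We have snap s(t) = -112·cos(2·t). Substituting t = pi/4: s(pi/4) = 0.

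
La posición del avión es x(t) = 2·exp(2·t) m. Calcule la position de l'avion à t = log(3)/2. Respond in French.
De l'équation de la position x(t) = 2·exp(2·t), nous substituons t = log(3)/2 pour obtenir x = 6.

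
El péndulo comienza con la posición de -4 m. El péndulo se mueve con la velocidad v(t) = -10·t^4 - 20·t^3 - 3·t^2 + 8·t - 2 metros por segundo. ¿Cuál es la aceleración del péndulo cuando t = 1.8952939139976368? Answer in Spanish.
Debemos derivar nuestra ecuación de la velocidad v(t) = -10·t^4 - 20·t^3 - 3·t^2 + 8·t - 2 1 vez. La derivada de la velocidad da la aceleración: a(t) = -40·t^3 - 60·t^2 - 6·t + 8. Usando a(t) = -40·t^3 - 60·t^2 - 6·t + 8 y sustituyendo t = 1.8952939139976368, encontramos a = -491.226473656843.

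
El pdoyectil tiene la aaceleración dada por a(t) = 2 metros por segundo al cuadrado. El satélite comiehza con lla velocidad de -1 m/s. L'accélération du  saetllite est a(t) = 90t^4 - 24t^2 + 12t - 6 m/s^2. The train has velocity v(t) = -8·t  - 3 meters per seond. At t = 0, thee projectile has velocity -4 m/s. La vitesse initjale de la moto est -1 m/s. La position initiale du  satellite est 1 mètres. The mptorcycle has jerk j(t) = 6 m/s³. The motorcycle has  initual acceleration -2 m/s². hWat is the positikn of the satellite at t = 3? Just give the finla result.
The answer is 2050.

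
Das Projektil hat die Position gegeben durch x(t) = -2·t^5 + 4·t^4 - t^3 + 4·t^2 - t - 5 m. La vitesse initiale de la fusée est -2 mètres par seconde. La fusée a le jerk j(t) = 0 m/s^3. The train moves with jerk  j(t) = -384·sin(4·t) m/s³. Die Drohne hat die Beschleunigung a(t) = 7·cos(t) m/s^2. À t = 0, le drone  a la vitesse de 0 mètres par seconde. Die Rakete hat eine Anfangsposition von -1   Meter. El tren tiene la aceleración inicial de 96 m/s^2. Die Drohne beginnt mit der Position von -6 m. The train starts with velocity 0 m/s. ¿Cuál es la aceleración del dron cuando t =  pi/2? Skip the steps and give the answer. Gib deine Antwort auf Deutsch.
Bei t = pi/2, a = 0.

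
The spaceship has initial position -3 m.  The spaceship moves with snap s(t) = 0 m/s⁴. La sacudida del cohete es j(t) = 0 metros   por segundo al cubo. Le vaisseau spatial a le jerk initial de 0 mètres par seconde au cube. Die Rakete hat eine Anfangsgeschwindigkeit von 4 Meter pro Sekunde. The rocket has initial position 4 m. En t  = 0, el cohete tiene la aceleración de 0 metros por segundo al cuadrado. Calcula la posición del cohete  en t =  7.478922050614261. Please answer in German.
Wir müssen die Stammfunktion unserer Gleichung für den Ruck j(t) = 0 3-mal finden. Mit ∫j(t)dt und Anwendung von a(0) = 0, finden wir a(t) = 0. Mit ∫a(t)dt und Anwendung von v(0) = 4, finden wir v(t) = 4. Durch Integration von der Geschwindigkeit und Verwendung der Anfangsbedingung x(0) = 4, erhalten wir x(t) = 4·t + 4. Aus der Gleichung für die Position x(t) = 4·t + 4, setzen wir t = 7.478922050614261 ein und erhalten x = 33.9156882024570.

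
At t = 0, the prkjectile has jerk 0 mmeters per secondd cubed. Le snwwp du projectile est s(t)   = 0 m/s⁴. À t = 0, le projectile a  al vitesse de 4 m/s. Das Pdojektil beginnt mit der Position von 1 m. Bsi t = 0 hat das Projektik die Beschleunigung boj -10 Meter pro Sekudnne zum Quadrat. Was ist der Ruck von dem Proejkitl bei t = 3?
Um dies zu lösen, müssen wir 1 Integral unserer Gleichung für den Snap s(t) = 0 finden. Das Integral von dem Snap, mit j(0) = 0, ergibt den Ruck: j(t) = 0. Aus der Gleichung für den Ruck j(t) = 0, setzen wir t = 3 ein und erhalten j = 0.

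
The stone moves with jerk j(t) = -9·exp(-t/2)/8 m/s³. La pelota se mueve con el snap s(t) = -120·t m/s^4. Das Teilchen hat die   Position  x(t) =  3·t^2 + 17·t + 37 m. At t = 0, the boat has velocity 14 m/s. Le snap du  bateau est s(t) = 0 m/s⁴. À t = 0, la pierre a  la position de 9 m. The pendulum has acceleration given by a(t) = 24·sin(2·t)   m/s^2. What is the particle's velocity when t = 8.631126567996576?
To solve this, we need to take 1 derivative of our position equation x(t) = 3·t^2 + 17·t + 37. The derivative of position gives velocity: v(t) = 6·t + 17. We have velocity v(t) = 6·t + 17. Substituting t = 8.631126567996576: v(8.631126567996576) = 68.7867594079795.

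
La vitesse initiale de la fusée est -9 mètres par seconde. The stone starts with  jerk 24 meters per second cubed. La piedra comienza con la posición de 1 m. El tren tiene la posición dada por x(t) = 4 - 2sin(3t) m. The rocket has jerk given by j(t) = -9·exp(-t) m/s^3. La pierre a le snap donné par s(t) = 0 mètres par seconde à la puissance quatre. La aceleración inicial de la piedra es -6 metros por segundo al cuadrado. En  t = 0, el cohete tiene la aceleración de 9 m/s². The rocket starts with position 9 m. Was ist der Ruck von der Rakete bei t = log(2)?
Aus der Gleichung für den Ruck j(t) = -9·exp(-t), setzen wir t = log(2) ein und erhalten j = -9/2.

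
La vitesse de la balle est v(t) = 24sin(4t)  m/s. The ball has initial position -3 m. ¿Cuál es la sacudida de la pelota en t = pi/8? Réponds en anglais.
We must differentiate our velocity equation v(t) = 24·sin(4·t) 2 times. Taking d/dt of v(t), we find a(t) = 96·cos(4·t). The derivative of acceleration gives jerk: j(t) = -384·sin(4·t). We have jerk j(t) = -384·sin(4·t). Substituting t = pi/8: j(pi/8) = -384.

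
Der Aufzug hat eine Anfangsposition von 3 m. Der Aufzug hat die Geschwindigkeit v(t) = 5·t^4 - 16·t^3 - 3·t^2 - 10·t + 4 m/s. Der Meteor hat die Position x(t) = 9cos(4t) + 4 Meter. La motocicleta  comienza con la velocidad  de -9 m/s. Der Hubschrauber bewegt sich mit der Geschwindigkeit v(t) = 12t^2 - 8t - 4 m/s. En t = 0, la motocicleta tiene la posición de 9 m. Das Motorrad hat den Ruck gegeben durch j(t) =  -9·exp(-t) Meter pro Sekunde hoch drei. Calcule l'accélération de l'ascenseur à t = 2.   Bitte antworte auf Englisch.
Starting from velocity v(t) = 5·t^4 - 16·t^3 - 3·t^2 - 10·t + 4, we take 1 derivative. Taking d/dt of v(t), we find a(t) = 20·t^3 - 48·t^2 - 6·t - 10. From the given acceleration equation a(t) = 20·t^3 - 48·t^2 - 6·t - 10, we substitute t = 2 to get a = -54.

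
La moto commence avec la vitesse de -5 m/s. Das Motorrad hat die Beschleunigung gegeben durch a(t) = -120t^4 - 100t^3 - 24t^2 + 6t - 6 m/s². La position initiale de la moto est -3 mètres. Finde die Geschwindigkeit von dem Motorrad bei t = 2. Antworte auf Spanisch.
Necesitamos integrar nuestra ecuación de la aceleración a(t) = -120·t^4 - 100·t^3 - 24·t^2 + 6·t - 6 1 vez. Tomando ∫a(t)dt y aplicando v(0) = -5, encontramos v(t) = -24·t^5 - 25·t^4 - 8·t^3 + 3·t^2 - 6·t - 5. Tenemos la velocidad v(t) = -24·t^5 - 25·t^4 - 8·t^3 + 3·t^2 - 6·t - 5. Sustituyendo t = 2: v(2) = -1237.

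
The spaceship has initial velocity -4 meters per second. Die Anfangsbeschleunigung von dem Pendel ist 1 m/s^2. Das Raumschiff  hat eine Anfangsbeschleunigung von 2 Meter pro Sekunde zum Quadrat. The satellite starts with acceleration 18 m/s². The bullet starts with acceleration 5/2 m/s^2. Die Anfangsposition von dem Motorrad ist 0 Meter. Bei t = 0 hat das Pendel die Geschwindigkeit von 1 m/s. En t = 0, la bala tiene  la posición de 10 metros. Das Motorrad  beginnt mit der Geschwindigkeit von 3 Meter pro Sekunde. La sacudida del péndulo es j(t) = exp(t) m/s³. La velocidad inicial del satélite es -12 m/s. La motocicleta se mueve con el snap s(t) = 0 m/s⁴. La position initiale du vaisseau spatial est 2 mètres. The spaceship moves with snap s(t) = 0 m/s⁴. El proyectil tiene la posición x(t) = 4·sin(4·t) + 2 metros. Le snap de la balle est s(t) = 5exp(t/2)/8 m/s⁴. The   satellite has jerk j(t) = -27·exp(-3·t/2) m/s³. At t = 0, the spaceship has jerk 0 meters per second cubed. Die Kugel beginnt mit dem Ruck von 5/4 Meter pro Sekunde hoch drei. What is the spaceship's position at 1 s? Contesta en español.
Para resolver esto, necesitamos tomar 4 antiderivadas de nuestra ecuación del snap s(t) = 0. Integrando el snap y usando la condición inicial j(0) = 0, obtenemos j(t) = 0. La antiderivada de la sacudida es la aceleración. Usando a(0) = 2, obtenemos a(t) = 2. La antiderivada de la aceleración, con v(0) = -4, da la velocidad: v(t) = 2·t - 4. Integrando la velocidad y usando la condición inicial x(0) = 2, obtenemos x(t) = t^2 - 4·t + 2. Usando x(t) = t^2 - 4·t + 2 y sustituyendo t = 1, encontramos x = -1.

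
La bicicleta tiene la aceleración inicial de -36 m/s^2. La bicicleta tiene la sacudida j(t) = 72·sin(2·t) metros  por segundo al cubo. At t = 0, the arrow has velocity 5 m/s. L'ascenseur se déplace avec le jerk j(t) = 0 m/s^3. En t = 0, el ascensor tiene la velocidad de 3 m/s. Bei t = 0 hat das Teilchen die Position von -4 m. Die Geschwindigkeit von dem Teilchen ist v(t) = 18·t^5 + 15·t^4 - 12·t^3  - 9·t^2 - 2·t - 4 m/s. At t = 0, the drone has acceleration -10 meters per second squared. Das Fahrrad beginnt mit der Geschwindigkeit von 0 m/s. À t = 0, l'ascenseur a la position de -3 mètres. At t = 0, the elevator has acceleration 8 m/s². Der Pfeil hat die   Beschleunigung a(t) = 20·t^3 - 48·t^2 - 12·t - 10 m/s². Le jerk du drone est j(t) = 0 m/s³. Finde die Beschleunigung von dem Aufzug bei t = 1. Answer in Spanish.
Para resolver esto, necesitamos tomar 1 integral de nuestra ecuación de la sacudida j(t) = 0. La integral de la sacudida es la aceleración. Usando a(0) = 8, obtenemos a(t) = 8. Usando a(t) = 8 y sustituyendo t = 1, encontramos a = 8.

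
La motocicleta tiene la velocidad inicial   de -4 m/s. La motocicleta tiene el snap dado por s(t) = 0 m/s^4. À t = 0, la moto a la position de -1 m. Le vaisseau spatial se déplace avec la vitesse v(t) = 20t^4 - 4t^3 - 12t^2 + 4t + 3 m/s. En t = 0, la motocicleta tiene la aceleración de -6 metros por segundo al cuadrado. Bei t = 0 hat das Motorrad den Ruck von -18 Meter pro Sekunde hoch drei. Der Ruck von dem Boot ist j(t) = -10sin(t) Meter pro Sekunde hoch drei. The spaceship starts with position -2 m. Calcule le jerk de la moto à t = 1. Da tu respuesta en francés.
Pour résoudre ceci, nous devons prendre 1 primitive de notre équation du snap s(t) = 0. En prenant ∫s(t)dt et en appliquant j(0) = -18, nous trouvons j(t) = -18. En utilisant j(t) = -18 et en substituant t = 1, nous trouvons j = -18.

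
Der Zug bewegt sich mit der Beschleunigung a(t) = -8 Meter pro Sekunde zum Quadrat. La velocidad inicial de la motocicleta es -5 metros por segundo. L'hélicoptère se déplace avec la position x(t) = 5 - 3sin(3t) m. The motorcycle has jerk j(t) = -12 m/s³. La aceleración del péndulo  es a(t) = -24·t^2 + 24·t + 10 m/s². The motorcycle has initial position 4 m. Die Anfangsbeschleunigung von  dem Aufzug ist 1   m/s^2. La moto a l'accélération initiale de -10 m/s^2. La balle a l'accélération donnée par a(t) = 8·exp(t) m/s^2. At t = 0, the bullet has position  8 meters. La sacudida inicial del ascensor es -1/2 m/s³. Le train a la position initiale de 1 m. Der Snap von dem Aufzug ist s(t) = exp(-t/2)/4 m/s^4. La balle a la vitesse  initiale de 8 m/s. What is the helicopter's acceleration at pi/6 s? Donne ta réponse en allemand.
Ausgehend von der Position x(t) = 5 - 3·sin(3·t), nehmen wir 2 Ableitungen. Mit d/dt von x(t) finden wir v(t) = -9·cos(3·t). Durch Ableiten von der Geschwindigkeit erhalten wir die Beschleunigung: a(t) = 27·sin(3·t). Mit a(t) = 27·sin(3·t) und Einsetzen von t = pi/6, finden wir a = 27.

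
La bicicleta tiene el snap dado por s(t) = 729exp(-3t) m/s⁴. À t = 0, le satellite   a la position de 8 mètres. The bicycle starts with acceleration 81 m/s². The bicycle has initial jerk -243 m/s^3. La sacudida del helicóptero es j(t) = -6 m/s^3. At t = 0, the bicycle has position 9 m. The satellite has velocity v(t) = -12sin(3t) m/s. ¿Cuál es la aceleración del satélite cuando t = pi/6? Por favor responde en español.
Partiendo de la velocidad v(t) = -12·sin(3·t), tomamos 1 derivada. Tomando d/dt de v(t), encontramos a(t) = -36·cos(3·t). Tenemos la aceleración a(t) = -36·cos(3·t). Sustituyendo t = pi/6: a(pi/6) = 0.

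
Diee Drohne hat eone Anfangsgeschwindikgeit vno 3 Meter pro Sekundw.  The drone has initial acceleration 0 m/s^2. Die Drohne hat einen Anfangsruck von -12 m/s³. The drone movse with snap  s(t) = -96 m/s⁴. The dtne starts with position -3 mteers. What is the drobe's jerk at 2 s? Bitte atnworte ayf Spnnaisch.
Partiendo del snap s(t) = -96, tomamos 1 antiderivada. Integrando el snap y usando la condición inicial j(0) = -12, obtenemos j(t) = -96·t - 12. Tenemos la sacudida j(t) = -96·t - 12. Sustituyendo t = 2: j(2) = -204.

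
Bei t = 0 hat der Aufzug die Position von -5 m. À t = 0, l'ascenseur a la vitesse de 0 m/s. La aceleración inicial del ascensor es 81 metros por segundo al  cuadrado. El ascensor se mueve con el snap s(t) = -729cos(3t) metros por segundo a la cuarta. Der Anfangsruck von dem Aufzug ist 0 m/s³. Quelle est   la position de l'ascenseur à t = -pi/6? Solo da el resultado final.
À t = -pi/6, x = 4.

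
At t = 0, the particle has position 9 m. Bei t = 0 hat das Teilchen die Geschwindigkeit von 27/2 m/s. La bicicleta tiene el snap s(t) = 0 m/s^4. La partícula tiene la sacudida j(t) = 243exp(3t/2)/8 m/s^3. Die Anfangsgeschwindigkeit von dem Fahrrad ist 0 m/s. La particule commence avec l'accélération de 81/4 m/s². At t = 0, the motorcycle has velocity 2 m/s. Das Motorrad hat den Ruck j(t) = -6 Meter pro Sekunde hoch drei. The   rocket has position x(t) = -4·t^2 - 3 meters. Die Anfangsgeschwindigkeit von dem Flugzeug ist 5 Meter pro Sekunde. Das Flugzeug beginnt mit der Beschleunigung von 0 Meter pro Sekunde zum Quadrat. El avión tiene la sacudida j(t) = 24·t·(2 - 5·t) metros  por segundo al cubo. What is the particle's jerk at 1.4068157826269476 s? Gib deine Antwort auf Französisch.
Nous avons le jerk j(t) = 243·exp(3·t/2)/8. En substituant t = 1.4068157826269476: j(1.4068157826269476) = 250.596374630899.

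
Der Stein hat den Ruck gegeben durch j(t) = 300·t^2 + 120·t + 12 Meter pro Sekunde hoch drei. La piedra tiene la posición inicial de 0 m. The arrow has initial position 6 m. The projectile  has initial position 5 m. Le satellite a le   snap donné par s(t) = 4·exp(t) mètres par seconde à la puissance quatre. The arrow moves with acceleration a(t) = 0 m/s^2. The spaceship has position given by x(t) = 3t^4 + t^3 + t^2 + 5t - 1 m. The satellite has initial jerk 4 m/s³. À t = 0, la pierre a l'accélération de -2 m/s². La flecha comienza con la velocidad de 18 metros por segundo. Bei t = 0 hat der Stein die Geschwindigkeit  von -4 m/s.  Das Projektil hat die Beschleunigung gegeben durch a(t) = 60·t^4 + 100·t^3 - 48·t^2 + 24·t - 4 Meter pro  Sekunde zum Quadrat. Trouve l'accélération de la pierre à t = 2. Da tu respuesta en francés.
En partant du jerk j(t) = 300·t^2 + 120·t + 12, nous prenons 1 intégrale. En prenant ∫j(t)dt et en appliquant a(0) = -2, nous trouvons a(t) = 100·t^3 + 60·t^2 + 12·t - 2. Nous avons l'accélération a(t) = 100·t^3 + 60·t^2 + 12·t - 2. En substituant t = 2: a(2) = 1062.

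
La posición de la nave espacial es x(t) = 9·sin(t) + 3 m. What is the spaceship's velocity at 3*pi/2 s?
To solve this, we need to take 1 derivative of our position equation x(t) = 9·sin(t) + 3. Taking d/dt of x(t), we find v(t) = 9·cos(t). We have velocity v(t) = 9·cos(t). Substituting t = 3*pi/2: v(3*pi/2) = 0.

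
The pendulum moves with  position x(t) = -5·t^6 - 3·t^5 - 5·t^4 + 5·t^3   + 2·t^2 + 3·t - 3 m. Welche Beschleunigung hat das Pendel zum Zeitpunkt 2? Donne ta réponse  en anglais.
Starting from position x(t) = -5·t^6 - 3·t^5 - 5·t^4 + 5·t^3 + 2·t^2 + 3·t - 3, we take 2 derivatives. The derivative of position gives velocity: v(t) = -30·t^5 - 15·t^4 - 20·t^3 + 15·t^2 + 4·t + 3. The derivative of velocity gives acceleration: a(t) = -150·t^4 - 60·t^3 - 60·t^2 + 30·t + 4. Using a(t) = -150·t^4 - 60·t^3 - 60·t^2 + 30·t + 4 and substituting t = 2, we find a = -3056.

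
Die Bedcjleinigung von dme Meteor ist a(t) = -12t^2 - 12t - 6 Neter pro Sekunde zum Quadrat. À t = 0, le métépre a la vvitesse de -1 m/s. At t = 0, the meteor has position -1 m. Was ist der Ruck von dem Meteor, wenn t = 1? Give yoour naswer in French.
Pour résoudre ceci, nous devons prendre 1 dérivée de notre équation de l'accélération a(t) = -12·t^2 - 12·t - 6. En dérivant l'accélération, nous obtenons le jerk: j(t) = -24·t - 12. De l'équation du jerk j(t) = -24·t - 12, nous substituons t = 1 pour obtenir j = -36.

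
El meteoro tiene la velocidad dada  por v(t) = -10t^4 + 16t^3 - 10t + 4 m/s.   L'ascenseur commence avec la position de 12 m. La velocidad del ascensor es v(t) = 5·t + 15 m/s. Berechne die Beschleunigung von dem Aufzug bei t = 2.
Wir müssen unsere Gleichung für die Geschwindigkeit v(t) = 5·t + 15 1-mal ableiten. Mit d/dt von v(t) finden wir a(t) = 5. Mit a(t) = 5 und Einsetzen von t = 2, finden wir a = 5.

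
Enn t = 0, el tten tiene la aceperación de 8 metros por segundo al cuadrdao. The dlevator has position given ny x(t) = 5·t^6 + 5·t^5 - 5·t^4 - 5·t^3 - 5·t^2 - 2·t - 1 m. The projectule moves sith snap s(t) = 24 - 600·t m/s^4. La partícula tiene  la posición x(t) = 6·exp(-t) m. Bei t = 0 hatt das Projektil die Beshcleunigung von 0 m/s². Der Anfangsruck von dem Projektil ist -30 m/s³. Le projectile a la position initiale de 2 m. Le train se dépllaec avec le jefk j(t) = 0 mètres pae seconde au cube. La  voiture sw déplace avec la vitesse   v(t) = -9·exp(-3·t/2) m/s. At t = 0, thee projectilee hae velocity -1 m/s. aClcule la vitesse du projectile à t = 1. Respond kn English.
To solve this, we need to take 3 integrals of our snap equation s(t) = 24 - 600·t. The antiderivative of snap, with j(0) = -30, gives jerk: j(t) = -300·t^2 + 24·t - 30. The antiderivative of jerk is acceleration. Using a(0) = 0, we get a(t) = 2·t·(-50·t^2 + 6·t - 15). Finding the antiderivative of a(t) and using v(0) = -1: v(t) = -25·t^4 + 4·t^3 - 15·t^2 - 1. From the given velocity equation v(t) = -25·t^4 + 4·t^3 - 15·t^2 - 1, we substitute t = 1 to get v = -37.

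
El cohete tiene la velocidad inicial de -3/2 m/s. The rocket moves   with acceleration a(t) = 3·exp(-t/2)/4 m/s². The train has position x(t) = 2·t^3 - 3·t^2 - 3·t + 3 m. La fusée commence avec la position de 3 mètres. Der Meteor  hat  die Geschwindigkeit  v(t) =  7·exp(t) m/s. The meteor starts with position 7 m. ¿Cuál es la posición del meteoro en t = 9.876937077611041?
Partiendo de la velocidad v(t) = 7·exp(t), tomamos 1 integral. La integral de la velocidad es la posición. Usando x(0) = 7, obtenemos x(t) = 7·exp(t). Usando x(t) = 7·exp(t) y sustituyendo t = 9.876937077611041, encontramos x = 136331.844623660.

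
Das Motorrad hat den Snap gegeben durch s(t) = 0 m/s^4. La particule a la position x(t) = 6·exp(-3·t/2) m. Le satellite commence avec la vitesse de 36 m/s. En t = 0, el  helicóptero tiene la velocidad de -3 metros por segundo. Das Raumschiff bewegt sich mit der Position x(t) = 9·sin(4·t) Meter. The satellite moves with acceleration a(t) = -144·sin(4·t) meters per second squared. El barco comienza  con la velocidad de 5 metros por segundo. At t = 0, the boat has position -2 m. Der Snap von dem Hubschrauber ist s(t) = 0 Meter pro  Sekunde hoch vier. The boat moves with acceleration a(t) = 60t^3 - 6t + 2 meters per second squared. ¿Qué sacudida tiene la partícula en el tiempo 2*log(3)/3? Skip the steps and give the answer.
En t = 2*log(3)/3, j = -27/4.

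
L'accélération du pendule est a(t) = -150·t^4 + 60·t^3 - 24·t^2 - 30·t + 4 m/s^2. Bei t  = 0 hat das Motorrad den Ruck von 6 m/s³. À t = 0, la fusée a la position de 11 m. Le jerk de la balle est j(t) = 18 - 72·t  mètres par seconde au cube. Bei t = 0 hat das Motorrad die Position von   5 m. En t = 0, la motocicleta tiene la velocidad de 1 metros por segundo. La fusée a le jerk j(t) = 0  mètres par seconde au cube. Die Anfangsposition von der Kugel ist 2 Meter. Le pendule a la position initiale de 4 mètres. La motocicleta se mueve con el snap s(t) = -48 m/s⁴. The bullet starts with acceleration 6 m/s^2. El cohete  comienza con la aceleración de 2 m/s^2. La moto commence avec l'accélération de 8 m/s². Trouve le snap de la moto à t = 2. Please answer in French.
De l'équation du snap s(t) = -48, nous substituons t = 2 pour obtenir s = -48.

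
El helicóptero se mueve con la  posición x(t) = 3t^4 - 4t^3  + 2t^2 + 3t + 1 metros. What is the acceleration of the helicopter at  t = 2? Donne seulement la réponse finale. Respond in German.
Die Beschleunigung bei t = 2 ist a = 100.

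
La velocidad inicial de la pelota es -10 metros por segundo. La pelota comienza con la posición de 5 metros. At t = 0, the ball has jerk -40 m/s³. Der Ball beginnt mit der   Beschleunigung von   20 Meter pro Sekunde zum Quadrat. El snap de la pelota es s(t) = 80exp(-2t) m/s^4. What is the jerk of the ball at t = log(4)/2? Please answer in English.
We must find the antiderivative of our snap equation s(t) = 80·exp(-2·t) 1 time. Finding the antiderivative of s(t) and using j(0) = -40: j(t) = -40·exp(-2·t). From the given jerk equation j(t) = -40·exp(-2·t), we substitute t = log(4)/2 to get j = -10.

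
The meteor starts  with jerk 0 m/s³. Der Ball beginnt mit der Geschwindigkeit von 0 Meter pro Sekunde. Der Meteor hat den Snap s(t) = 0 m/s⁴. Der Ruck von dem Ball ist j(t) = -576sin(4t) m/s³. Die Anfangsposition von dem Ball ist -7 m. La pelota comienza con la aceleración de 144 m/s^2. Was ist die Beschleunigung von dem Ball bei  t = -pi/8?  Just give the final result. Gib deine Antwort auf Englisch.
The acceleration at t = -pi/8 is a = 0.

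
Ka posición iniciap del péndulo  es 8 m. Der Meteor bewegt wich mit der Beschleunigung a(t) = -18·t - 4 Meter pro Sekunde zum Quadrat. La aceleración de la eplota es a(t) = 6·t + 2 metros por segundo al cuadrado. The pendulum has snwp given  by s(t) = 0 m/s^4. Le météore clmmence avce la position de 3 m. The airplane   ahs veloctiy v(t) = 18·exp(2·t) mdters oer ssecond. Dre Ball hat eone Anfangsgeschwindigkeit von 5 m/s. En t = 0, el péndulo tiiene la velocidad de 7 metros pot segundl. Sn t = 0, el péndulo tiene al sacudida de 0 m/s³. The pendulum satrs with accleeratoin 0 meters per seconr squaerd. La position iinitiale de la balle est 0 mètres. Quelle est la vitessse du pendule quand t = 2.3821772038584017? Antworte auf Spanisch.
Necesitamos integrar nuestra ecuación del snap s(t) = 0 3 veces. La integral del snap es la sacudida. Usando j(0) = 0, obtenemos j(t) = 0. La antiderivada de la sacudida es la aceleración. Usando a(0) = 0, obtenemos a(t) = 0. Integrando la aceleración y usando la condición inicial v(0) = 7, obtenemos v(t) = 7. De la ecuación de la velocidad v(t) = 7, sustituimos t = 2.3821772038584017 para obtener v = 7.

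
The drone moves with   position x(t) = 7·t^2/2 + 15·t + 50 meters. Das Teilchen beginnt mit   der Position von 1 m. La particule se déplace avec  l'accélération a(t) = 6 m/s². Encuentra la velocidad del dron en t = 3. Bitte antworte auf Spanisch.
Debemos derivar nuestra ecuación de la posición x(t) = 7·t^2/2 + 15·t + 50 1 vez. La derivada de la posición da la velocidad: v(t) = 7·t + 15. Tenemos la velocidad v(t) = 7·t + 15. Sustituyendo t = 3: v(3) = 36.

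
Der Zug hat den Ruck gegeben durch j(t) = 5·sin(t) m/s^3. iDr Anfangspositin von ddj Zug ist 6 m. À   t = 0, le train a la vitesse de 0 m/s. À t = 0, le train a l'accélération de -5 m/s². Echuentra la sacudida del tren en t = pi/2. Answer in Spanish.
De la ecuación de la sacudida j(t) = 5·sin(t), sustituimos t = pi/2 para obtener j = 5.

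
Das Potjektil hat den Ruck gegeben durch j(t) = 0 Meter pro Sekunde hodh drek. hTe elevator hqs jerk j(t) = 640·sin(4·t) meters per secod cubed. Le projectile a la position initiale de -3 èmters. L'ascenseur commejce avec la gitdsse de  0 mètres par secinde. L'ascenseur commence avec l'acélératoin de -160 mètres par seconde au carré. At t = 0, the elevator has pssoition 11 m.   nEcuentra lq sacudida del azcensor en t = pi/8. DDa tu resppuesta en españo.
De la ecuación de la sacudida j(t) = 640·sin(4·t), sustituimos t = pi/8 para obtener j = 640.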